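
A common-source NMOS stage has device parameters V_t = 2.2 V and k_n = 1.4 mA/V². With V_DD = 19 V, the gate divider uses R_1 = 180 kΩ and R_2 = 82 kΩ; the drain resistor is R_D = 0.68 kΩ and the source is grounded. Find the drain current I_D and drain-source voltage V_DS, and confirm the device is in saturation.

I_D ≈ 9.8 mA, V_DS ≈ 12 V

V_G = V_DD·R_2/(R_1+R_2) = 19×82/262 = 5.95 V. With the source grounded, V_GS = V_G = 5.95 V.
Assume saturation: I_D = (k_n/2)(V_GS − V_t)² = (1.4/2)×(5.95 − 2.2)² = 0.7×3.75² = 9.83 mA.
V_DS = V_DD − I_D·R_D = 19 − 9.83×0.68 = 12.3 V.
Saturation requires V_DS ≥ V_GS − V_t = 3.75 V; 12.3 ≥ 3.75 ✓.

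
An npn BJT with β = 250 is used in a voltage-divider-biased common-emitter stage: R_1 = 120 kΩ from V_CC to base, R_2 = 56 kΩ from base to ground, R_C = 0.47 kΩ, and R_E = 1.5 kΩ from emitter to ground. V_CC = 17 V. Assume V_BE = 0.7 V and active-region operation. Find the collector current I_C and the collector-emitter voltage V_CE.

Thevenize the base divider: V_Th = V_CC·R_2/(R_1+R_2) = 17×56/176 = 5.41 V, R_Th = R_1‖R_2 = 38.2 kΩ.
Base-emitter loop: V_Th = I_B·R_Th + V_BE + (β+1)I_B·R_E, so I_B = (5.41 − 0.7) / (38.2 + 251×1.5) = 0.0114 mA.
I_C = β·I_B = 250×0.0114 = 2.84 mA, and I_E = (β+1)I_B = 2.85 mA.
V_CE = V_CC − I_C·R_C − I_E·R_E = 17 − 2.84×0.47 − 2.85×1.5 = 11.4 V.
V_CE = 11.4 V > 0.2 V confirms active-region operation.

I_C ≈ 2.8 mA, V_CE ≈ 11 V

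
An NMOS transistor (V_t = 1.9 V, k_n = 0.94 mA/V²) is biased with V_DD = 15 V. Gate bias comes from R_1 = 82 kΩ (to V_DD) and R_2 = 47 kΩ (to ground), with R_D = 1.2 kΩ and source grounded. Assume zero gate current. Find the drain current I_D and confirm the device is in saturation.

I_D ≈ 6 mA

V_G = V_DD·R_2/(R_1+R_2) = 15×47/129 = 5.47 V. With the source grounded, V_GS = V_G = 5.47 V.
Assume saturation: I_D = (k_n/2)(V_GS − V_t)² = (0.94/2)×(5.47 − 1.9)² = 0.47×3.57² = 5.97 mA.
V_DS = V_DD − I_D·R_D = 15 − 5.97×1.2 = 7.83 V.
Saturation requires V_DS ≥ V_GS − V_t = 3.57 V; 7.83 ≥ 3.57 ✓.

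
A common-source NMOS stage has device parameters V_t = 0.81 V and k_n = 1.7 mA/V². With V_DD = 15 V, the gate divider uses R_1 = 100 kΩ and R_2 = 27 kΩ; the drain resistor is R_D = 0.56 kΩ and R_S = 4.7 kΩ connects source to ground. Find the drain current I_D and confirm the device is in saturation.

V_G = V_DD·R_2/(R_1+R_2) = 15×27/127 = 3.19 V.
Assume saturation: I_D = (k_n/2)(V_GS − V_t)² with V_GS = V_G − I_D·R_S = 3.19 − 4.7·I_D.
Substituting gives 18.8·I_D² − 20·I_D + 4.81 = 0, with roots I_D = 0.366 or 0.699 mA.
The root I_D = 0.699 mA gives V_GS = -0.0969 V ≤ V_t, so take I_D = 0.366 mA.
Then V_GS = 1.47 V and V_DS = V_DD − I_D(R_D+R_S) = 15 − 0.366×5.26 = 13.1 V.
Saturation requires V_DS ≥ V_GS − V_t = 0.657 V; 13.1 ≥ 0.657 ✓.

I_D ≈ 0.37 mA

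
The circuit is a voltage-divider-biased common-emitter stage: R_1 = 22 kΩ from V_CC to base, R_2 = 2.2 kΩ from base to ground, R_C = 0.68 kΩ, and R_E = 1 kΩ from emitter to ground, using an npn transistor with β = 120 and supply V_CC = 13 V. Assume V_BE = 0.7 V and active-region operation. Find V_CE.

V_CE ≈ 12 V

Thevenize the base divider: V_Th = V_CC·R_2/(R_1+R_2) = 13×2.2/24.2 = 1.18 V, R_Th = R_1‖R_2 = 2 kΩ.
Base-emitter loop: V_Th = I_B·R_Th + V_BE + (β+1)I_B·R_E, so I_B = (1.18 − 0.7) / (2 + 121×1) = 0.00392 mA.
I_C = β·I_B = 120×0.00392 = 0.47 mA, and I_E = (β+1)I_B = 0.474 mA.
V_CE = V_CC − I_C·R_C − I_E·R_E = 13 − 0.47×0.68 − 0.474×1 = 12.2 V.
V_CE = 12.2 V > 0.2 V confirms active-region operation.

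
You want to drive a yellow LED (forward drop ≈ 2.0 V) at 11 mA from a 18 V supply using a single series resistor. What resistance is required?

The resistor drops V_S − V_D = 18 − 2.0 = 16 V at 11 mA.
R = 16 V / 11 mA = 1.45 kΩ.

R ≈ 1.5 kΩ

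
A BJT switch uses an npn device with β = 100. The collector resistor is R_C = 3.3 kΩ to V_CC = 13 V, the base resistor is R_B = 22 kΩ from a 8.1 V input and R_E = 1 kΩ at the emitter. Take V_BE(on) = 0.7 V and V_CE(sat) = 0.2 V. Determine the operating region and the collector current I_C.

Assume active: I_B = (8.1 − 0.7)/(22 + 101×1) = 0.0602 mA, I_C = β·I_B = 6.02 mA.
Then V_CE = 13 − 6.02×3.3 − 6.08×1 = -12.9 V < 0.2 V — the active assumption fails.
Re-solve with V_CE = 0.2 V. KCL at the emitter: V_E/R_E = (V_BB−0.7−V_E)/R_B + (V_CC−0.2−V_E)/R_C, giving V_E = 3.13 V.
I_C = (V_CC − 0.2 − V_E)/R_C = (12.8 − 3.13)/3.3 = 2.93 mA.
Check: I_B = (7.4 − 3.13)/22 = 0.194 mA, and β·I_B = 19.4 mA > I_C, confirming saturation.

saturation; I_C ≈ 2.9 mA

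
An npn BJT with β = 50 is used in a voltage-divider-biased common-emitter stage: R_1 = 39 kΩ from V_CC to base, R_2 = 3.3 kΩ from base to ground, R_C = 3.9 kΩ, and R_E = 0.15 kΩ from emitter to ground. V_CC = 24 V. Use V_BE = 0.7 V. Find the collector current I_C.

Thevenize the base divider: V_Th = V_CC·R_2/(R_1+R_2) = 24×3.3/42.3 = 1.87 V, R_Th = R_1‖R_2 = 3.04 kΩ.
Base-emitter loop: V_Th = I_B·R_Th + V_BE + (β+1)I_B·R_E, so I_B = (1.87 − 0.7) / (3.04 + 51×0.15) = 0.11 mA.
I_C = β·I_B = 50×0.11 = 5.48 mA, and I_E = (β+1)I_B = 5.59 mA.
V_CE = V_CC − I_C·R_C − I_E·R_E = 24 − 5.48×3.9 − 5.59×0.15 = 1.78 V.
V_CE = 1.78 V > 0.2 V confirms active-region operation.

I_C ≈ 5.5 mA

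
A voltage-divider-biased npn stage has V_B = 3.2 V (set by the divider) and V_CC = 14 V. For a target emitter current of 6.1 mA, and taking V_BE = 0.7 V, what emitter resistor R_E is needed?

V_E = V_B − V_BE = 3.2 − 0.7 = 2.5 V.
R_E = V_E / I_E = 2.5 / 6.1 = 0.41 kΩ.

R_E ≈ 0.41 kΩ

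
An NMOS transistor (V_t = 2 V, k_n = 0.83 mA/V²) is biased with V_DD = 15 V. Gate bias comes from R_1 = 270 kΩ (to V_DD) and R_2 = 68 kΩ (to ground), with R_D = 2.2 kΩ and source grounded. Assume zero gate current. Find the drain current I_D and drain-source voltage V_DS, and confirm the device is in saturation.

I_D ≈ 0.43 mA, V_DS ≈ 14 V

V_G = V_DD·R_2/(R_1+R_2) = 15×68/338 = 3.02 V. With the source grounded, V_GS = V_G = 3.02 V.
Assume saturation: I_D = (k_n/2)(V_GS − V_t)² = (0.83/2)×(3.02 − 2)² = 0.415×1.02² = 0.43 mA.
V_DS = V_DD − I_D·R_D = 15 − 0.43×2.2 = 14.1 V.
Saturation requires V_DS ≥ V_GS − V_t = 1.02 V; 14.1 ≥ 1.02 ✓.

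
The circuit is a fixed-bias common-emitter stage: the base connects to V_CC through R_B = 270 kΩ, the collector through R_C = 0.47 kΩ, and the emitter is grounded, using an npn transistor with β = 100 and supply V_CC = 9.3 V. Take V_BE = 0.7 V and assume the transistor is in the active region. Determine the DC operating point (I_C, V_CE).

I_C ≈ 3.2 mA, V_CE ≈ 7.8 V

Base loop: V_CC = I_B·R_B + V_BE, so I_B = (9.3 − 0.7)/270 kΩ = 0.0319 mA.
In the active region I_C = β·I_B = 100 × 0.0319 = 3.19 mA.
Collector loop: V_CE = V_CC − I_C·R_C = 9.3 − 3.19×0.47 = 7.8 V.
Since V_CE = 7.8 V > V_CE(sat) ≈ 0.2 V, the transistor is in the active region as assumed.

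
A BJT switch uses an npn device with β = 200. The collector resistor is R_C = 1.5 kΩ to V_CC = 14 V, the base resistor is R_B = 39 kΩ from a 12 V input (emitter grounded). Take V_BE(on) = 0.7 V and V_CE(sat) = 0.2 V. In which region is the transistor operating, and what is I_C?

Assume active: I_B = (12 − 0.7)/39 = 0.29 mA, giving I_C = β·I_B = 57.9 mA.
But then V_CE = 14 − 57.9×1.5 = -72.9 V < V_CE(sat) = 0.2 V — impossible in the active region.
So the transistor is saturated. With V_CE = 0.2 V, I_C = (V_CC − 0.2)/R_C = 13.8/1.5 = 9.2 mA.
Check: β·I_B = 57.9 mA > I_C = 9.2 mA, confirming saturation.

saturation; I_C ≈ 9.2 mA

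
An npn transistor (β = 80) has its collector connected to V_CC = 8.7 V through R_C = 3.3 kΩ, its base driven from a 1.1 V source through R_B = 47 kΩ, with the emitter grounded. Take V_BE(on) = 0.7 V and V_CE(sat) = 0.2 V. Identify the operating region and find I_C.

Assume active. Base-emitter loop: I_B = (V_BB − V_BE)/R_B = (1.1 − 0.7)/47 = 0.00851 mA.
I_C = β·I_B = 80×0.00851 = 0.681 mA.
V_CE = V_CC − I_C·R_C = 8.7 − 0.681×3.3 = 6.45 V > V_CE(sat), so the active-region assumption holds.

active; I_C ≈ 0.68 mA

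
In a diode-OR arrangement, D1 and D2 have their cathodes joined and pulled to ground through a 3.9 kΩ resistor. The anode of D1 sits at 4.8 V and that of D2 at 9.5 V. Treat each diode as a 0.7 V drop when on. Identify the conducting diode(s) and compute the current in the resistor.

Only D2 conducts; I_R ≈ 2.3 mA

Assume both conduct. Then node N would need to be at both 4.8−0.7 = 4.1 V and 9.5−0.7 = 8.8 V, which is impossible.
Assume only D2 conducts: V_N = 9.5 − 0.7 = 8.8 V, so I_R = 8.8/3.9 = 2.26 mA.
Check D1: its anode-to-cathode voltage is 4.8 − 8.8 = -4 V < 0.7 V, so it is off. The assumption is consistent.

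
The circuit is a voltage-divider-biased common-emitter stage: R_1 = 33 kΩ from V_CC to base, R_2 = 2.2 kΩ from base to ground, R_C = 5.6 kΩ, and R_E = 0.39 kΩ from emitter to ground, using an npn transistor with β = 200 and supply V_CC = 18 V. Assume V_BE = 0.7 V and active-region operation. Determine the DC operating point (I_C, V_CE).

I_C ≈ 1.1 mA, V_CE ≈ 12 V

Thevenize the base divider: V_Th = V_CC·R_2/(R_1+R_2) = 18×2.2/35.2 = 1.12 V, R_Th = R_1‖R_2 = 2.06 kΩ.
Base-emitter loop: V_Th = I_B·R_Th + V_BE + (β+1)I_B·R_E, so I_B = (1.12 − 0.7) / (2.06 + 201×0.39) = 0.00528 mA.
I_C = β·I_B = 200×0.00528 = 1.06 mA, and I_E = (β+1)I_B = 1.06 mA.
V_CE = V_CC − I_C·R_C − I_E·R_E = 18 − 1.06×5.6 − 1.06×0.39 = 11.7 V.
V_CE = 11.7 V > 0.2 V confirms active-region operation.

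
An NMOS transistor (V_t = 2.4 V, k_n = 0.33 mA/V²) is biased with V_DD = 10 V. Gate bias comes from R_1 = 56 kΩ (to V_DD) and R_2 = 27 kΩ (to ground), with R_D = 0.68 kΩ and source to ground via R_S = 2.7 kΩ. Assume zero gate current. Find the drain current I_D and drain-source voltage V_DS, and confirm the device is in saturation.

I_D ≈ 0.072 mA, V_DS ≈ 9.8 V

V_G = V_DD·R_2/(R_1+R_2) = 10×27/83 = 3.25 V.
Assume saturation: I_D = (k_n/2)(V_GS − V_t)² with V_GS = V_G − I_D·R_S = 3.25 − 2.7·I_D.
Substituting gives 1.2·I_D² − 1.76·I_D + 0.12 = 0, with roots I_D = 0.0717 or 1.39 mA.
The root I_D = 1.39 mA gives V_GS = -0.504 V ≤ V_t, so take I_D = 0.0717 mA.
Then V_GS = 3.06 V and V_DS = V_DD − I_D(R_D+R_S) = 10 − 0.0717×3.38 = 9.76 V.
Saturation requires V_DS ≥ V_GS − V_t = 0.659 V; 9.76 ≥ 0.659 ✓.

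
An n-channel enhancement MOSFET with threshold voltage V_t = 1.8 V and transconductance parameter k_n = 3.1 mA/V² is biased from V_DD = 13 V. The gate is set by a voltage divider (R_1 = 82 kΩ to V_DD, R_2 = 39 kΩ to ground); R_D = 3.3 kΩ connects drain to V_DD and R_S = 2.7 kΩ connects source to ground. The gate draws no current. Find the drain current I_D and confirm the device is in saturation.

V_G = V_DD·R_2/(R_1+R_2) = 13×39/121 = 4.19 V.
Assume saturation: I_D = (k_n/2)(V_GS − V_t)² with V_GS = V_G − I_D·R_S = 4.19 − 2.7·I_D.
Substituting gives 11.3·I_D² − 21·I_D + 8.85 = 0, with roots I_D = 0.646 or 1.21 mA.
The root I_D = 1.21 mA gives V_GS = 0.915 V ≤ V_t, so take I_D = 0.646 mA.
Then V_GS = 2.45 V and V_DS = V_DD − I_D(R_D+R_S) = 13 − 0.646×6 = 9.12 V.
Saturation requires V_DS ≥ V_GS − V_t = 0.646 V; 9.12 ≥ 0.646 ✓.

I_D ≈ 0.65 mA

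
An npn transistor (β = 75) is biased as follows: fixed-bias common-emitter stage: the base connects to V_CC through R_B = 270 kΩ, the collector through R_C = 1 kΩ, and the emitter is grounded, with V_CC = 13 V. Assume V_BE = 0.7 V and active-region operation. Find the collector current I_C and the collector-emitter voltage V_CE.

I_C ≈ 3.4 mA, V_CE ≈ 9.6 V

Base loop: V_CC = I_B·R_B + V_BE, so I_B = (13 − 0.7)/270 kΩ = 0.0456 mA.
In the active region I_C = β·I_B = 75 × 0.0456 = 3.42 mA.
Collector loop: V_CE = V_CC − I_C·R_C = 13 − 3.42×1 = 9.58 V.
Since V_CE = 9.58 V > V_CE(sat) ≈ 0.2 V, the transistor is in the active region as assumed.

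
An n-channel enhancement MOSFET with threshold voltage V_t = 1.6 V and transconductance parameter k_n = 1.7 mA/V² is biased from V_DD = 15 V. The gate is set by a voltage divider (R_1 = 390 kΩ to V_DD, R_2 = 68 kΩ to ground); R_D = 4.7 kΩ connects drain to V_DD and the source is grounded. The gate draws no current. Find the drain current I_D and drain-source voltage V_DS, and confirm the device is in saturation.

V_G = V_DD·R_2/(R_1+R_2) = 15×68/458 = 2.23 V. With the source grounded, V_GS = V_G = 2.23 V.
Assume saturation: I_D = (k_n/2)(V_GS − V_t)² = (1.7/2)×(2.23 − 1.6)² = 0.85×0.627² = 0.334 mA.
V_DS = V_DD − I_D·R_D = 15 − 0.334×4.7 = 13.4 V.
Saturation requires V_DS ≥ V_GS − V_t = 0.627 V; 13.4 ≥ 0.627 ✓.

I_D ≈ 0.33 mA, V_DS ≈ 13 V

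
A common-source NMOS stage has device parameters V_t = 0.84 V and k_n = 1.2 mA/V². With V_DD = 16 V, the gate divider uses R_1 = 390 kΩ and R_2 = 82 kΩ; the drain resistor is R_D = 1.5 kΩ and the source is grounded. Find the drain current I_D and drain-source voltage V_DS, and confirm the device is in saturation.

V_G = V_DD·R_2/(R_1+R_2) = 16×82/472 = 2.78 V. With the source grounded, V_GS = V_G = 2.78 V.
Assume saturation: I_D = (k_n/2)(V_GS − V_t)² = (1.2/2)×(2.78 − 0.84)² = 0.6×1.94² = 2.26 mA.
V_DS = V_DD − I_D·R_D = 16 − 2.26×1.5 = 12.6 V.
Saturation requires V_DS ≥ V_GS − V_t = 1.94 V; 12.6 ≥ 1.94 ✓.

I_D ≈ 2.3 mA, V_DS ≈ 13 V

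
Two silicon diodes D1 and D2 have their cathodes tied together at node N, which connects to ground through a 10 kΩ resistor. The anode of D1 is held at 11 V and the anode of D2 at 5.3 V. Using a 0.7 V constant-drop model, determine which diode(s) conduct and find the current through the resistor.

Only D1 conducts; I_R ≈ 1 mA

Assume both conduct. Then node N would need to be at both 11−0.7 = 10.3 V and 5.3−0.7 = 4.6 V, which is impossible.
Assume only D1 conducts: V_N = 11 − 0.7 = 10.3 V, so I_R = 10.3/10 = 1.03 mA.
Check D2: its anode-to-cathode voltage is 5.3 − 10.3 = -5 V < 0.7 V, so it is off. The assumption is consistent.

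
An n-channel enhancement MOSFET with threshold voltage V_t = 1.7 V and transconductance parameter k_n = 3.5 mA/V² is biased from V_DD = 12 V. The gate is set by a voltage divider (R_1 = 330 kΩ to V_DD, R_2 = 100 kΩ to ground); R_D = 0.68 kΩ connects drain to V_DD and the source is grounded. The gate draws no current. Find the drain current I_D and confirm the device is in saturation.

V_G = V_DD·R_2/(R_1+R_2) = 12×100/430 = 2.79 V. With the source grounded, V_GS = V_G = 2.79 V.
Assume saturation: I_D = (k_n/2)(V_GS − V_t)² = (3.5/2)×(2.79 − 1.7)² = 1.75×1.09² = 2.08 mA.
V_DS = V_DD − I_D·R_D = 12 − 2.08×0.68 = 10.6 V.
Saturation requires V_DS ≥ V_GS − V_t = 1.09 V; 10.6 ≥ 1.09 ✓.

I_D ≈ 2.1 mA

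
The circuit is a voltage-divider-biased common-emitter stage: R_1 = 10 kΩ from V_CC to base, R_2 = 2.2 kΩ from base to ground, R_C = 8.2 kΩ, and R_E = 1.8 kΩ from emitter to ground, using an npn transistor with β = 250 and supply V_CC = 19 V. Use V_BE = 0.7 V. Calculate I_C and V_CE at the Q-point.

I_C ≈ 1.5 mA, V_CE ≈ 4 V

Thevenize the base divider: V_Th = V_CC·R_2/(R_1+R_2) = 19×2.2/12.2 = 3.43 V, R_Th = R_1‖R_2 = 1.8 kΩ.
Base-emitter loop: V_Th = I_B·R_Th + V_BE + (β+1)I_B·R_E, so I_B = (3.43 − 0.7) / (1.8 + 251×1.8) = 0.00601 mA.
I_C = β·I_B = 250×0.00601 = 1.5 mA, and I_E = (β+1)I_B = 1.51 mA.
V_CE = V_CC − I_C·R_C − I_E·R_E = 19 − 1.5×8.2 − 1.51×1.8 = 3.96 V.
V_CE = 3.96 V > 0.2 V confirms active-region operation.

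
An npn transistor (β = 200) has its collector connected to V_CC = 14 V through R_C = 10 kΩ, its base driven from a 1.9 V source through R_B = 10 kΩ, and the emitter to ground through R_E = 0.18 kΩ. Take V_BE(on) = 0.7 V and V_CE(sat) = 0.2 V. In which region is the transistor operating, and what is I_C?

Assume active: I_B = (1.9 − 0.7)/(10 + 201×0.18) = 0.026 mA, I_C = β·I_B = 5.2 mA.
Then V_CE = 14 − 5.2×10 − 5.22×0.18 = -38.9 V < 0.2 V — the active assumption fails.
Re-solve with V_CE = 0.2 V. KCL at the emitter: V_E/R_E = (V_BB−0.7−V_E)/R_B + (V_CC−0.2−V_E)/R_C, giving V_E = 0.261 V.
I_C = (V_CC − 0.2 − V_E)/R_C = (13.8 − 0.261)/10 = 1.35 mA.
Check: I_B = (1.2 − 0.261)/10 = 0.0939 mA, and β·I_B = 18.8 mA > I_C, confirming saturation.

saturation; I_C ≈ 1.4 mA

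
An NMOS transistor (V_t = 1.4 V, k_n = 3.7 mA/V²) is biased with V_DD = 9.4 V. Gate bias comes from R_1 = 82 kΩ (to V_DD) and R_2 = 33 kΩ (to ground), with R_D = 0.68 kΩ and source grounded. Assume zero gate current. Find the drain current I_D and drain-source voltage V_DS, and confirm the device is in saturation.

V_G = V_DD·R_2/(R_1+R_2) = 9.4×33/115 = 2.7 V. With the source grounded, V_GS = V_G = 2.7 V.
Assume saturation: I_D = (k_n/2)(V_GS − V_t)² = (3.7/2)×(2.7 − 1.4)² = 1.85×1.3² = 3.11 mA.
V_DS = V_DD − I_D·R_D = 9.4 − 3.11×0.68 = 7.28 V.
Saturation requires V_DS ≥ V_GS − V_t = 1.3 V; 7.28 ≥ 1.3 ✓.

I_D ≈ 3.1 mA, V_DS ≈ 7.3 V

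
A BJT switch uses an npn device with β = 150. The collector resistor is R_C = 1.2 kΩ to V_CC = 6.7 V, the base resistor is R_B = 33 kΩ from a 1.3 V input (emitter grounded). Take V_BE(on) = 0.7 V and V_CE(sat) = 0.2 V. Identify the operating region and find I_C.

Assume active. Base-emitter loop: I_B = (V_BB − V_BE)/R_B = (1.3 − 0.7)/33 = 0.0182 mA.
I_C = β·I_B = 150×0.0182 = 2.73 mA.
V_CE = V_CC − I_C·R_C = 6.7 − 2.73×1.2 = 3.43 V > V_CE(sat), so the active-region assumption holds.

active; I_C ≈ 2.7 mA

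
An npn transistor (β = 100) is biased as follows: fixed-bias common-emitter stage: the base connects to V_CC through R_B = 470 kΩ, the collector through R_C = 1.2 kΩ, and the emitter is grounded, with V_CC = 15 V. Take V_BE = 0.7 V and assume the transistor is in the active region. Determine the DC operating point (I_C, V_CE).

Base loop: V_CC = I_B·R_B + V_BE, so I_B = (15 − 0.7)/470 kΩ = 0.0304 mA.
In the active region I_C = β·I_B = 100 × 0.0304 = 3.04 mA.
Collector loop: V_CE = V_CC − I_C·R_C = 15 − 3.04×1.2 = 11.3 V.
Since V_CE = 11.3 V > V_CE(sat) ≈ 0.2 V, the transistor is in the active region as assumed.

I_C ≈ 3 mA, V_CE ≈ 11 V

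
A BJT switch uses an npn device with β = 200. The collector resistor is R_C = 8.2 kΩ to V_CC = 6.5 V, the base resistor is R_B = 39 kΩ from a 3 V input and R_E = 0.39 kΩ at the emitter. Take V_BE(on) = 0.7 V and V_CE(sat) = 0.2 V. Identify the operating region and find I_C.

Assume active: I_B = (3 − 0.7)/(39 + 201×0.39) = 0.0196 mA, I_C = β·I_B = 3.92 mA.
Then V_CE = 6.5 − 3.92×8.2 − 3.94×0.39 = -27.2 V < 0.2 V — the active assumption fails.
Re-solve with V_CE = 0.2 V. KCL at the emitter: V_E/R_E = (V_BB−0.7−V_E)/R_B + (V_CC−0.2−V_E)/R_C, giving V_E = 0.305 V.
I_C = (V_CC − 0.2 − V_E)/R_C = (6.3 − 0.305)/8.2 = 0.731 mA.
Check: I_B = (2.3 − 0.305)/39 = 0.0512 mA, and β·I_B = 10.2 mA > I_C, confirming saturation.

saturation; I_C ≈ 0.73 mA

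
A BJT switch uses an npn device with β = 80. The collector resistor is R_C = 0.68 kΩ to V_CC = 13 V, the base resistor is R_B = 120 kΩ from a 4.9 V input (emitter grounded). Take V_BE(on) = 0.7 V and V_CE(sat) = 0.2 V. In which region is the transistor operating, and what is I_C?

Assume active. Base-emitter loop: I_B = (V_BB − V_BE)/R_B = (4.9 − 0.7)/120 = 0.035 mA.
I_C = β·I_B = 80×0.035 = 2.8 mA.
V_CE = V_CC − I_C·R_C = 13 − 2.8×0.68 = 11.1 V > V_CE(sat), so the active-region assumption holds.

active; I_C ≈ 2.8 mA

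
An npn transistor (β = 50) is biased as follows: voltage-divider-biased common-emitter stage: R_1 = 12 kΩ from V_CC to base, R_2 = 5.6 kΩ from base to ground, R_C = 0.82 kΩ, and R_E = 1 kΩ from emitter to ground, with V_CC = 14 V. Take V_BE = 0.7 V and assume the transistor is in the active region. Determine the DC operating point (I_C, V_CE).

I_C ≈ 3.4 mA, V_CE ≈ 7.7 V

Thevenize the base divider: V_Th = V_CC·R_2/(R_1+R_2) = 14×5.6/17.6 = 4.45 V, R_Th = R_1‖R_2 = 3.82 kΩ.
Base-emitter loop: V_Th = I_B·R_Th + V_BE + (β+1)I_B·R_E, so I_B = (4.45 − 0.7) / (3.82 + 51×1) = 0.0685 mA.
I_C = β·I_B = 50×0.0685 = 3.42 mA, and I_E = (β+1)I_B = 3.49 mA.
V_CE = V_CC − I_C·R_C − I_E·R_E = 14 − 3.42×0.82 − 3.49×1 = 7.7 V.
V_CE = 7.7 V > 0.2 V confirms active-region operation.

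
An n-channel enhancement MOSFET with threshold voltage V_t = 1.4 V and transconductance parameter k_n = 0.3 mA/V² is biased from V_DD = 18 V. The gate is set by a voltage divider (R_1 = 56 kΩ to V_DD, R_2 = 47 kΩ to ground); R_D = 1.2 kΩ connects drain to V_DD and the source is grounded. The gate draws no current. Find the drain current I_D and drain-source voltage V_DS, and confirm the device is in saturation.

I_D ≈ 7 mA, V_DS ≈ 9.6 V

V_G = V_DD·R_2/(R_1+R_2) = 18×47/103 = 8.21 V. With the source grounded, V_GS = V_G = 8.21 V.
Assume saturation: I_D = (k_n/2)(V_GS − V_t)² = (0.3/2)×(8.21 − 1.4)² = 0.15×6.81² = 6.96 mA.
V_DS = V_DD − I_D·R_D = 18 − 6.96×1.2 = 9.64 V.
Saturation requires V_DS ≥ V_GS − V_t = 6.81 V; 9.64 ≥ 6.81 ✓.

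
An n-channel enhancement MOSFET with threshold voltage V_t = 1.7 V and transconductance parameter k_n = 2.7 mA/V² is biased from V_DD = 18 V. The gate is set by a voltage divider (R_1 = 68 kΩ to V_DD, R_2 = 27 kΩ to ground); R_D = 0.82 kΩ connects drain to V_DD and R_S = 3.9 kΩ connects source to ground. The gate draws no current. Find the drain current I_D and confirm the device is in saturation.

I_D ≈ 0.69 mA

V_G = V_DD·R_2/(R_1+R_2) = 18×27/95 = 5.12 V.
Assume saturation: I_D = (k_n/2)(V_GS − V_t)² with V_GS = V_G − I_D·R_S = 5.12 − 3.9·I_D.
Substituting gives 20.5·I_D² − 37·I_D + 15.8 = 0, with roots I_D = 0.692 or 1.11 mA.
The root I_D = 1.11 mA gives V_GS = 0.794 V ≤ V_t, so take I_D = 0.692 mA.
Then V_GS = 2.42 V and V_DS = V_DD − I_D(R_D+R_S) = 18 − 0.692×4.72 = 14.7 V.
Saturation requires V_DS ≥ V_GS − V_t = 0.716 V; 14.7 ≥ 0.716 ✓.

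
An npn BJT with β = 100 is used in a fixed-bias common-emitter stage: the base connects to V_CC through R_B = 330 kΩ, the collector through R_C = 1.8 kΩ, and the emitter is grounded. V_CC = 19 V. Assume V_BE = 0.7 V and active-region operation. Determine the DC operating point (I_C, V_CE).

I_C ≈ 5.5 mA, V_CE ≈ 9 V

Base loop: V_CC = I_B·R_B + V_BE, so I_B = (19 − 0.7)/330 kΩ = 0.0555 mA.
In the active region I_C = β·I_B = 100 × 0.0555 = 5.55 mA.
Collector loop: V_CE = V_CC − I_C·R_C = 19 − 5.55×1.8 = 9.02 V.
Since V_CE = 9.02 V > V_CE(sat) ≈ 0.2 V, the transistor is in the active region as assumed.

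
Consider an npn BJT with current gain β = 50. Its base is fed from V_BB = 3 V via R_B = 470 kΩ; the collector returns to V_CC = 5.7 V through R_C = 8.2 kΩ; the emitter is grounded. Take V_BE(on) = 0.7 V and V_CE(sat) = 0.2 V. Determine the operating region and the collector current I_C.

Assume active. Base-emitter loop: I_B = (V_BB − V_BE)/R_B = (3 − 0.7)/470 = 0.00489 mA.
I_C = β·I_B = 50×0.00489 = 0.245 mA.
V_CE = V_CC − I_C·R_C = 5.7 − 0.245×8.2 = 3.69 V > V_CE(sat), so the active-region assumption holds.

active; I_C ≈ 0.24 mA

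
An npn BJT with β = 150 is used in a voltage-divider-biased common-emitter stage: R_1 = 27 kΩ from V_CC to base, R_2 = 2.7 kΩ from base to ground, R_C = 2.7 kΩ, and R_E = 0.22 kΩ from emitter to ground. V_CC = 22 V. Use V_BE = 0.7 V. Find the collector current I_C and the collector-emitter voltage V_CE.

Thevenize the base divider: V_Th = V_CC·R_2/(R_1+R_2) = 22×2.7/29.7 = 2 V, R_Th = R_1‖R_2 = 2.45 kΩ.
Base-emitter loop: V_Th = I_B·R_Th + V_BE + (β+1)I_B·R_E, so I_B = (2 − 0.7) / (2.45 + 151×0.22) = 0.0364 mA.
I_C = β·I_B = 150×0.0364 = 5.47 mA, and I_E = (β+1)I_B = 5.5 mA.
V_CE = V_CC − I_C·R_C − I_E·R_E = 22 − 5.47×2.7 − 5.5×0.22 = 6.03 V.
V_CE = 6.03 V > 0.2 V confirms active-region operation.

I_C ≈ 5.5 mA, V_CE ≈ 6 V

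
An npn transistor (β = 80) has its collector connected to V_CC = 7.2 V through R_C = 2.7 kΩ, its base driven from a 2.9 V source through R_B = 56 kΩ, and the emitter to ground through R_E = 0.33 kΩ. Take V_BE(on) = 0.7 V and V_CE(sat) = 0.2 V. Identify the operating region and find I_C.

Assume active. Base-emitter loop: I_B = (V_BB − V_BE)/(R_B + (β+1)R_E) = (2.9 − 0.7)/(56 + 81×0.33) = 0.0266 mA.
I_C = β·I_B = 80×0.0266 = 2.13 mA.
V_CE = V_CC − I_C·R_C − I_E·R_E = 7.2 − 2.13×2.7 − 2.15×0.33 = 0.745 V > V_CE(sat), so the active-region assumption holds.

active; I_C ≈ 2.1 mA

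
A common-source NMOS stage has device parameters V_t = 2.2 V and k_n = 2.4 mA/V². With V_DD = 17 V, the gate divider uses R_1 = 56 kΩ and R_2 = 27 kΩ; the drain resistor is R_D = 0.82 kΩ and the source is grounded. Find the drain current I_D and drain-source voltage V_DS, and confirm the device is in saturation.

I_D ≈ 13 mA, V_DS ≈ 6.1 V

V_G = V_DD·R_2/(R_1+R_2) = 17×27/83 = 5.53 V. With the source grounded, V_GS = V_G = 5.53 V.
Assume saturation: I_D = (k_n/2)(V_GS − V_t)² = (2.4/2)×(5.53 − 2.2)² = 1.2×3.33² = 13.3 mA.
V_DS = V_DD − I_D·R_D = 17 − 13.3×0.82 = 6.09 V.
Saturation requires V_DS ≥ V_GS − V_t = 3.33 V; 6.09 ≥ 3.33 ✓.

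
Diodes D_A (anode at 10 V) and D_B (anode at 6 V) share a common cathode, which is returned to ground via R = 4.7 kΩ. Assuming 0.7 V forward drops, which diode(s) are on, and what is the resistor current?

Assume both conduct. Then node N would need to be at both 10−0.7 = 9.3 V and 6−0.7 = 5.3 V, which is impossible.
Assume only D_A conducts: V_N = 10 − 0.7 = 9.3 V, so I_R = 9.3/4.7 = 1.98 mA.
Check D_B: its anode-to-cathode voltage is 6 − 9.3 = -3.3 V < 0.7 V, so it is off. The assumption is consistent.

Only D_A conducts; I_R ≈ 2 mA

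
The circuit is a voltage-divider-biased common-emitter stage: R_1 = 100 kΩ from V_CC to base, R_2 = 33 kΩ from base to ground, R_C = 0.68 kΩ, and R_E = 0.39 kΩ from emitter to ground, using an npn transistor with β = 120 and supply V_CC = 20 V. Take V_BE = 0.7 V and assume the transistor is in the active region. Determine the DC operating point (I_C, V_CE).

Thevenize the base divider: V_Th = V_CC·R_2/(R_1+R_2) = 20×33/133 = 4.96 V, R_Th = R_1‖R_2 = 24.8 kΩ.
Base-emitter loop: V_Th = I_B·R_Th + V_BE + (β+1)I_B·R_E, so I_B = (4.96 − 0.7) / (24.8 + 121×0.39) = 0.0592 mA.
I_C = β·I_B = 120×0.0592 = 7.1 mA, and I_E = (β+1)I_B = 7.16 mA.
V_CE = V_CC − I_C·R_C − I_E·R_E = 20 − 7.1×0.68 − 7.16×0.39 = 12.4 V.
V_CE = 12.4 V > 0.2 V confirms active-region operation.

I_C ≈ 7.1 mA, V_CE ≈ 12 V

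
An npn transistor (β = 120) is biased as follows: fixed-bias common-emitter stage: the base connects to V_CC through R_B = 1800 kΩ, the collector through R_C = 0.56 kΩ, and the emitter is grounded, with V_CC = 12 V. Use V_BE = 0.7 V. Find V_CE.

V_CE ≈ 12 V

Base loop: V_CC = I_B·R_B + V_BE, so I_B = (12 − 0.7)/1800 kΩ = 0.00628 mA.
In the active region I_C = β·I_B = 120 × 0.00628 = 0.753 mA.
Collector loop: V_CE = V_CC − I_C·R_C = 12 − 0.753×0.56 = 11.6 V.
Since V_CE = 11.6 V > V_CE(sat) ≈ 0.2 V, the transistor is in the active region as assumed.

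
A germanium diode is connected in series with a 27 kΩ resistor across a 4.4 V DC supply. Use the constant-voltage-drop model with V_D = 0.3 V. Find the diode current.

I ≈ 0.15 mA

KVL around the loop: 4.4 = V_D + I·R = 0.3 + I × 27 kΩ.
So I = (4.4 − 0.3) / 27 kΩ = 4.1 / 27 = 0.152 mA.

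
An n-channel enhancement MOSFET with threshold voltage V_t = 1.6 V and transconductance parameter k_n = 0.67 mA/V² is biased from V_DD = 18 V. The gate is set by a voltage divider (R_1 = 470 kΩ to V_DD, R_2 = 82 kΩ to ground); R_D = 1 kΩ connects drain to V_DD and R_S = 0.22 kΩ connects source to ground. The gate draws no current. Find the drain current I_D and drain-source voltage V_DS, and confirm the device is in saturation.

V_G = V_DD·R_2/(R_1+R_2) = 18×82/552 = 2.67 V.
Assume saturation: I_D = (k_n/2)(V_GS − V_t)² with V_GS = V_G − I_D·R_S = 2.67 − 0.22·I_D.
Substituting gives 0.0162·I_D² − 1.16·I_D + 0.386 = 0, with roots I_D = 0.335 or 71.1 mA.
The root I_D = 71.1 mA gives V_GS = -13 V ≤ V_t, so take I_D = 0.335 mA.
Then V_GS = 2.6 V and V_DS = V_DD − I_D(R_D+R_S) = 18 − 0.335×1.22 = 17.6 V.
Saturation requires V_DS ≥ V_GS − V_t = 1 V; 17.6 ≥ 1 ✓.

I_D ≈ 0.34 mA, V_DS ≈ 18 V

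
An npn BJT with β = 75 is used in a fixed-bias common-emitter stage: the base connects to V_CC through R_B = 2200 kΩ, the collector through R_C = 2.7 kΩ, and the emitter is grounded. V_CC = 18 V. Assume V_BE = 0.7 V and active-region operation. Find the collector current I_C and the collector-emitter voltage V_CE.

Base loop: V_CC = I_B·R_B + V_BE, so I_B = (18 − 0.7)/2200 kΩ = 0.00786 mA.
In the active region I_C = β·I_B = 75 × 0.00786 = 0.59 mA.
Collector loop: V_CE = V_CC − I_C·R_C = 18 − 0.59×2.7 = 16.4 V.
Since V_CE = 16.4 V > V_CE(sat) ≈ 0.2 V, the transistor is in the active region as assumed.

I_C ≈ 0.59 mA, V_CE ≈ 16 V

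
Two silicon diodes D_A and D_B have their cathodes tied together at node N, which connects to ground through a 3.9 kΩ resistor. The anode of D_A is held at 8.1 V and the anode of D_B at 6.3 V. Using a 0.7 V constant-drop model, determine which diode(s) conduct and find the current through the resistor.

Only D_A conducts; I_R ≈ 1.9 mA

Assume both conduct. Then node N would need to be at both 8.1−0.7 = 7.4 V and 6.3−0.7 = 5.6 V, which is impossible.
Assume only D_A conducts: V_N = 8.1 − 0.7 = 7.4 V, so I_R = 7.4/3.9 = 1.9 mA.
Check D_B: its anode-to-cathode voltage is 6.3 − 7.4 = -1.1 V < 0.7 V, so it is off. The assumption is consistent.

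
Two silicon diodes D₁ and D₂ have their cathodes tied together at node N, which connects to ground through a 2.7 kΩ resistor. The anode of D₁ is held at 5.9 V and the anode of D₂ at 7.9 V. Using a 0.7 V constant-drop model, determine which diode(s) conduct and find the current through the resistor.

Only D₂ conducts; I_R ≈ 2.7 mA

Assume both conduct. Then node N would need to be at both 5.9−0.7 = 5.2 V and 7.9−0.7 = 7.2 V, which is impossible.
Assume only D₂ conducts: V_N = 7.9 − 0.7 = 7.2 V, so I_R = 7.2/2.7 = 2.67 mA.
Check D₁: its anode-to-cathode voltage is 5.9 − 7.2 = -1.3 V < 0.7 V, so it is off. The assumption is consistent.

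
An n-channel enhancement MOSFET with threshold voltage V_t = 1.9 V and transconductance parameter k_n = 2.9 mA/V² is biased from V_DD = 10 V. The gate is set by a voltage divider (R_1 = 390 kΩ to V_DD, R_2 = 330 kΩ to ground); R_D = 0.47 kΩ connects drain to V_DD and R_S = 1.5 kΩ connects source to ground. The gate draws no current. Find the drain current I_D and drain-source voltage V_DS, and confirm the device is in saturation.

I_D ≈ 1.2 mA, V_DS ≈ 7.7 V

V_G = V_DD·R_2/(R_1+R_2) = 10×330/720 = 4.58 V.
Assume saturation: I_D = (k_n/2)(V_GS − V_t)² with V_GS = V_G − I_D·R_S = 4.58 − 1.5·I_D.
Substituting gives 3.26·I_D² − 12.7·I_D + 10.4 = 0, with roots I_D = 1.19 or 2.7 mA.
The root I_D = 2.7 mA gives V_GS = 0.536 V ≤ V_t, so take I_D = 1.19 mA.
Then V_GS = 2.8 V and V_DS = V_DD − I_D(R_D+R_S) = 10 − 1.19×1.97 = 7.66 V.
Saturation requires V_DS ≥ V_GS − V_t = 0.904 V; 7.66 ≥ 0.904 ✓.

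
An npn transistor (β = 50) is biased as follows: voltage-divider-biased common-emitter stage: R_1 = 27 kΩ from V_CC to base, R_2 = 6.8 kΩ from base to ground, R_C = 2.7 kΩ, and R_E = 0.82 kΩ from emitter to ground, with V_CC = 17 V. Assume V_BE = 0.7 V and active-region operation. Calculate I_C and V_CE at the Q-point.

Thevenize the base divider: V_Th = V_CC·R_2/(R_1+R_2) = 17×6.8/33.8 = 3.42 V, R_Th = R_1‖R_2 = 5.43 kΩ.
Base-emitter loop: V_Th = I_B·R_Th + V_BE + (β+1)I_B·R_E, so I_B = (3.42 − 0.7) / (5.43 + 51×0.82) = 0.0576 mA.
I_C = β·I_B = 50×0.0576 = 2.88 mA, and I_E = (β+1)I_B = 2.94 mA.
V_CE = V_CC − I_C·R_C − I_E·R_E = 17 − 2.88×2.7 − 2.94×0.82 = 6.82 V.
V_CE = 6.82 V > 0.2 V confirms active-region operation.

I_C ≈ 2.9 mA, V_CE ≈ 6.8 V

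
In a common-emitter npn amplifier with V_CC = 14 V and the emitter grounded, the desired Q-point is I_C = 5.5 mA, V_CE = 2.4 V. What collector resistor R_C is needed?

Collector loop: V_CC = I_C·R_C + V_CE.
R_C = (V_CC − V_CE)/I_C = (14 − 2.4)/5.5 = 2.11 kΩ.

R_C ≈ 2.1 kΩ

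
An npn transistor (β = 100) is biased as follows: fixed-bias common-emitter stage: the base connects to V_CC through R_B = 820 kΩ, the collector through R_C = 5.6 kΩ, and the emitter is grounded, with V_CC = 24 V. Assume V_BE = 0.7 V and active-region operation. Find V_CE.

V_CE ≈ 8.1 V

Base loop: V_CC = I_B·R_B + V_BE, so I_B = (24 − 0.7)/820 kΩ = 0.0284 mA.
In the active region I_C = β·I_B = 100 × 0.0284 = 2.84 mA.
Collector loop: V_CE = V_CC − I_C·R_C = 24 − 2.84×5.6 = 8.09 V.
Since V_CE = 8.09 V > V_CE(sat) ≈ 0.2 V, the transistor is in the active region as assumed.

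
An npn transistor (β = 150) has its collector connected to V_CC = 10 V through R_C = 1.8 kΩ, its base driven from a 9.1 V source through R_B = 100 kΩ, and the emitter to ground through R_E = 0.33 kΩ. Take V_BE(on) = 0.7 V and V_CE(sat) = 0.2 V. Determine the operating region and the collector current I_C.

saturation; I_C ≈ 4.6 mA

Assume active: I_B = (9.1 − 0.7)/(100 + 151×0.33) = 0.0561 mA, I_C = β·I_B = 8.41 mA.
Then V_CE = 10 − 8.41×1.8 − 8.47×0.33 = -7.93 V < 0.2 V — the active assumption fails.
Re-solve with V_CE = 0.2 V. KCL at the emitter: V_E/R_E = (V_BB−0.7−V_E)/R_B + (V_CC−0.2−V_E)/R_C, giving V_E = 1.54 V.
I_C = (V_CC − 0.2 − V_E)/R_C = (9.8 − 1.54)/1.8 = 4.59 mA.
Check: I_B = (8.4 − 1.54)/100 = 0.0686 mA, and β·I_B = 10.3 mA > I_C, confirming saturation.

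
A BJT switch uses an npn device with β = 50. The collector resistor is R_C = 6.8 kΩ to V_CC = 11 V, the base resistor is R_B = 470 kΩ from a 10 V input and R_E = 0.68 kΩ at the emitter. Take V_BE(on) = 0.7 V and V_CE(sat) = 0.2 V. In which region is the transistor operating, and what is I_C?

active; I_C ≈ 0.92 mA

Assume active. Base-emitter loop: I_B = (V_BB − V_BE)/(R_B + (β+1)R_E) = (10 − 0.7)/(470 + 51×0.68) = 0.0184 mA.
I_C = β·I_B = 50×0.0184 = 0.921 mA.
V_CE = V_CC − I_C·R_C − I_E·R_E = 11 − 0.921×6.8 − 0.94×0.68 = 4.1 V > V_CE(sat), so the active-region assumption holds.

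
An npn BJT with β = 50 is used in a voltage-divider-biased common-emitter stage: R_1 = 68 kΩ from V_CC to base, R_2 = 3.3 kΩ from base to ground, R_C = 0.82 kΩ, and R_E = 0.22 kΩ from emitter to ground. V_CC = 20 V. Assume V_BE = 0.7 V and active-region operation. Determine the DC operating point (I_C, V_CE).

I_C ≈ 0.79 mA, V_CE ≈ 19 V

Thevenize the base divider: V_Th = V_CC·R_2/(R_1+R_2) = 20×3.3/71.3 = 0.926 V, R_Th = R_1‖R_2 = 3.15 kΩ.
Base-emitter loop: V_Th = I_B·R_Th + V_BE + (β+1)I_B·R_E, so I_B = (0.926 − 0.7) / (3.15 + 51×0.22) = 0.0157 mA.
I_C = β·I_B = 50×0.0157 = 0.785 mA, and I_E = (β+1)I_B = 0.801 mA.
V_CE = V_CC − I_C·R_C − I_E·R_E = 20 − 0.785×0.82 − 0.801×0.22 = 19.2 V.
V_CE = 19.2 V > 0.2 V confirms active-region operation.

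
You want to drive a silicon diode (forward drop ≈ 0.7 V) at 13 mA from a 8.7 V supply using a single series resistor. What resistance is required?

The resistor drops V_S − V_D = 8.7 − 0.7 = 8 V at 13 mA.
R = 8 V / 13 mA = 0.615 kΩ.

R ≈ 0.62 kΩ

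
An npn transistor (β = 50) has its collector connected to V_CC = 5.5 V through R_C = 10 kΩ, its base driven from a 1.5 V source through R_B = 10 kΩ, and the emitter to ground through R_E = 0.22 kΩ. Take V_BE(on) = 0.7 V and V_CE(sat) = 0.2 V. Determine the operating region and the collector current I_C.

Assume active: I_B = (1.5 − 0.7)/(10 + 51×0.22) = 0.0377 mA, I_C = β·I_B = 1.89 mA.
Then V_CE = 5.5 − 1.89×10 − 1.92×0.22 = -13.8 V < 0.2 V — the active assumption fails.
Re-solve with V_CE = 0.2 V. KCL at the emitter: V_E/R_E = (V_BB−0.7−V_E)/R_B + (V_CC−0.2−V_E)/R_C, giving V_E = 0.129 V.
I_C = (V_CC − 0.2 − V_E)/R_C = (5.3 − 0.129)/10 = 0.517 mA.
Check: I_B = (0.8 − 0.129)/10 = 0.0671 mA, and β·I_B = 3.36 mA > I_C, confirming saturation.

saturation; I_C ≈ 0.52 mA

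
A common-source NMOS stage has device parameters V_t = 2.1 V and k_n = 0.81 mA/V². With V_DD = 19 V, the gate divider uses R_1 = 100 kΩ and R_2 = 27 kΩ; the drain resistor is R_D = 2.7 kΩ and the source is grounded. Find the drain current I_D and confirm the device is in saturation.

V_G = V_DD·R_2/(R_1+R_2) = 19×27/127 = 4.04 V. With the source grounded, V_GS = V_G = 4.04 V.
Assume saturation: I_D = (k_n/2)(V_GS − V_t)² = (0.81/2)×(4.04 − 2.1)² = 0.405×1.94² = 1.52 mA.
V_DS = V_DD − I_D·R_D = 19 − 1.52×2.7 = 14.9 V.
Saturation requires V_DS ≥ V_GS − V_t = 1.94 V; 14.9 ≥ 1.94 ✓.

I_D ≈ 1.5 mA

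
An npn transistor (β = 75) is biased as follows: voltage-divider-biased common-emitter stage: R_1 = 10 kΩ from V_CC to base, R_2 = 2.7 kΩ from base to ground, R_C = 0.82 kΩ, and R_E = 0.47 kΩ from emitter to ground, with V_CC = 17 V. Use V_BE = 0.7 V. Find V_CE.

V_CE ≈ 9.5 V

Thevenize the base divider: V_Th = V_CC·R_2/(R_1+R_2) = 17×2.7/12.7 = 3.61 V, R_Th = R_1‖R_2 = 2.13 kΩ.
Base-emitter loop: V_Th = I_B·R_Th + V_BE + (β+1)I_B·R_E, so I_B = (3.61 − 0.7) / (2.13 + 76×0.47) = 0.077 mA.
I_C = β·I_B = 75×0.077 = 5.78 mA, and I_E = (β+1)I_B = 5.85 mA.
V_CE = V_CC − I_C·R_C − I_E·R_E = 17 − 5.78×0.82 − 5.85×0.47 = 9.51 V.
V_CE = 9.51 V > 0.2 V confirms active-region operation.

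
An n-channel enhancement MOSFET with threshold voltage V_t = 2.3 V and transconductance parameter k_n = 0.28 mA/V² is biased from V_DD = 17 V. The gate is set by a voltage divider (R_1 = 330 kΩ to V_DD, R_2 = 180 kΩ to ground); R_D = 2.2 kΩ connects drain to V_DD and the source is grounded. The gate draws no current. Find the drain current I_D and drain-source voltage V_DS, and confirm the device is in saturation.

I_D ≈ 1.9 mA, V_DS ≈ 13 V

V_G = V_DD·R_2/(R_1+R_2) = 17×180/510 = 6 V. With the source grounded, V_GS = V_G = 6 V.
Assume saturation: I_D = (k_n/2)(V_GS − V_t)² = (0.28/2)×(6 − 2.3)² = 0.14×3.7² = 1.92 mA.
V_DS = V_DD − I_D·R_D = 17 − 1.92×2.2 = 12.8 V.
Saturation requires V_DS ≥ V_GS − V_t = 3.7 V; 12.8 ≥ 3.7 ✓.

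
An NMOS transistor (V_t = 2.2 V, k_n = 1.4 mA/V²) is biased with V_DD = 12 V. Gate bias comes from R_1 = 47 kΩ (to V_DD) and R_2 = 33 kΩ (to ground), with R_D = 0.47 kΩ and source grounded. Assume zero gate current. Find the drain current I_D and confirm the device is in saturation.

I_D ≈ 5.3 mA

V_G = V_DD·R_2/(R_1+R_2) = 12×33/80 = 4.95 V. With the source grounded, V_GS = V_G = 4.95 V.
Assume saturation: I_D = (k_n/2)(V_GS − V_t)² = (1.4/2)×(4.95 − 2.2)² = 0.7×2.75² = 5.29 mA.
V_DS = V_DD − I_D·R_D = 12 − 5.29×0.47 = 9.51 V.
Saturation requires V_DS ≥ V_GS − V_t = 2.75 V; 9.51 ≥ 2.75 ✓.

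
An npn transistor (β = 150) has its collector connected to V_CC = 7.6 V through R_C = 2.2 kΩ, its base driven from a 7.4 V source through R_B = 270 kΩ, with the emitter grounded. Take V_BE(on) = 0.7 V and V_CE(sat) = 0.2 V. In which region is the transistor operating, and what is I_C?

Assume active: I_B = (7.4 − 0.7)/270 = 0.0248 mA, giving I_C = β·I_B = 3.72 mA.
But then V_CE = 7.6 − 3.72×2.2 = -0.589 V < V_CE(sat) = 0.2 V — impossible in the active region.
So the transistor is saturated. With V_CE = 0.2 V, I_C = (V_CC − 0.2)/R_C = 7.4/2.2 = 3.36 mA.
Check: β·I_B = 3.72 mA > I_C = 3.36 mA, confirming saturation.

saturation; I_C ≈ 3.4 mA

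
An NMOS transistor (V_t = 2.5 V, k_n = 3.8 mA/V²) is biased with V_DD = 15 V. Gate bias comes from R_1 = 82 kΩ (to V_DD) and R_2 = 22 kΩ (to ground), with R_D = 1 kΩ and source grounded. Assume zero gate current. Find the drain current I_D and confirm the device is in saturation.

V_G = V_DD·R_2/(R_1+R_2) = 15×22/104 = 3.17 V. With the source grounded, V_GS = V_G = 3.17 V.
Assume saturation: I_D = (k_n/2)(V_GS − V_t)² = (3.8/2)×(3.17 − 2.5)² = 1.9×0.673² = 0.861 mA.
V_DS = V_DD − I_D·R_D = 15 − 0.861×1 = 14.1 V.
Saturation requires V_DS ≥ V_GS − V_t = 0.673 V; 14.1 ≥ 0.673 ✓.

I_D ≈ 0.86 mA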